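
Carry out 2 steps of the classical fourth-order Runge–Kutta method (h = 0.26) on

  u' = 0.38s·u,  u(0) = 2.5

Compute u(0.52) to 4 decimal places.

RK4: k1 = f(s_n, u_n); k2 = f(s_n + h/2, u_n + (h/2)·k1); k3 = f(s_n + h/2, u_n + (h/2)·k2); k4 = f(s_n + h, u_n + h·k3); u_{n+1} = u_n + (h/6)·(k1 + 2k2 + 2k3 + k4).
s=0.000000, u=2.500000:
  k1 = f(0.000000, 2.500000) = 0.000000
  k2 = f(0.130000, 2.500000) = 0.123500
  k3 = f(0.130000, 2.516055) = 0.124293
  k4 = f(0.260000, 2.532316) = 0.250193
  u ← 2.500000 + (0.26/6)·(k1 + 2k2 + 2k3 + k4) = 2.532317
s=0.260000, u=2.532317:
  k1 = f(0.260000, 2.532317) = 0.250193
  k2 = f(0.390000, 2.564842) = 0.380110
  k3 = f(0.390000, 2.581731) = 0.382613
  k4 = f(0.520000, 2.631796) = 0.520043
  u ← 2.532317 + (0.26/6)·(k1 + 2k2 + 2k3 + k4) = 2.631797
u(0.52) ≈ 2.6318

2.6318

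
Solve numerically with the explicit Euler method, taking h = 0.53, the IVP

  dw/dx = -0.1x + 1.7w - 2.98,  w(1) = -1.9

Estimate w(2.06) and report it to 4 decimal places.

Euler: w_{n+1} = w_n + h·f(x_n, w_n).
x=1.000000, w=-1.900000: f=-6.310000 → w ← -1.900000 + 0.53·(-6.310000) = -5.244300
x=1.530000, w=-5.244300: f=-12.048310 → w ← -5.244300 + 0.53·(-12.048310) = -11.629904
w(2.06) ≈ -11.6299

-11.6299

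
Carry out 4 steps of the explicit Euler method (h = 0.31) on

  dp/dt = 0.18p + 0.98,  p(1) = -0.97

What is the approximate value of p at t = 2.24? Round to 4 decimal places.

0.1154

Euler: p_{n+1} = p_n + h·f(t_n, p_n).
t=1.000000, p=-0.970000: f=0.805400 → p ← -0.970000 + 0.31·0.805400 = -0.720326
t=1.310000, p=-0.720326: f=0.850341 → p ← -0.720326 + 0.31·0.850341 = -0.456720
t=1.620000, p=-0.456720: f=0.897790 → p ← -0.456720 + 0.31·0.897790 = -0.178405
t=1.930000, p=-0.178405: f=0.947887 → p ← -0.178405 + 0.31·0.947887 = 0.115440
p(2.24) ≈ 0.1154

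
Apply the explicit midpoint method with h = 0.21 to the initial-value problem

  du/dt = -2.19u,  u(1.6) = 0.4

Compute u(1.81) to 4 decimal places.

Midpoint: k1 = f(t_n, u_n); k2 = f(t_n + h/2, u_n + (h/2)·k1); u_{n+1} = u_n + h·k2.
t=1.600000, u=0.400000:
  k1 = f(1.600000, 0.400000) = -0.876000
  k2 = f(1.705000, 0.308020) = -0.674564
  u ← 0.400000 + 0.21·(-0.674564) = 0.258342
u(1.81) ≈ 0.2583

0.2583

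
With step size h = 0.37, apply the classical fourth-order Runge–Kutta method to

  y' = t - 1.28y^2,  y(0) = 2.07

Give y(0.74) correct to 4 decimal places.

0.8575

RK4: k1 = f(t_n, y_n); k2 = f(t_n + h/2, y_n + (h/2)·k1); k3 = f(t_n + h/2, y_n + (h/2)·k2); k4 = f(t_n + h, y_n + h·k3); y_{n+1} = y_n + (h/6)·(k1 + 2k2 + 2k3 + k4).
t=0.000000, y=2.070000:
  k1 = f(0.000000, 2.070000) = -5.484672
  k2 = f(0.185000, 1.055336) = -1.240579
  k3 = f(0.185000, 1.840493) = -4.150890
  k4 = f(0.370000, 0.534171) = 0.004767
  y ← 2.070000 + (0.37/6)·(k1 + 2k2 + 2k3 + k4) = 1.067125
t=0.370000, y=1.067125:
  k1 = f(0.370000, 1.067125) = -1.087607
  k2 = f(0.555000, 0.865917) = -0.404761
  k3 = f(0.555000, 0.992244) = -0.705222
  k4 = f(0.740000, 0.806193) = -0.091932
  y ← 1.067125 + (0.37/6)·(k1 + 2k2 + 2k3 + k4) = 0.857489
y(0.74) ≈ 0.8575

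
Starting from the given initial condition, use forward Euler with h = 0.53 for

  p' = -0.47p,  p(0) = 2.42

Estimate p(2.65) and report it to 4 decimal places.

0.5777

Euler: p_{n+1} = p_n + h·f(s_n, p_n).
s=0.000000, p=2.420000: f=-1.137400 → p ← 2.420000 + 0.53·(-1.137400) = 1.817178
s=0.530000, p=1.817178: f=-0.854074 → p ← 1.817178 + 0.53·(-0.854074) = 1.364519
s=1.060000, p=1.364519: f=-0.641324 → p ← 1.364519 + 0.53·(-0.641324) = 1.024617
s=1.590000, p=1.024617: f=-0.481570 → p ← 1.024617 + 0.53·(-0.481570) = 0.769385
s=2.120000, p=0.769385: f=-0.361611 → p ← 0.769385 + 0.53·(-0.361611) = 0.577731
p(2.65) ≈ 0.5777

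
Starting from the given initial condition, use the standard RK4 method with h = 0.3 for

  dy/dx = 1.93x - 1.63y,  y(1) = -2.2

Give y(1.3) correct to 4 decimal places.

RK4: k1 = f(x_n, y_n); k2 = f(x_n + h/2, y_n + (h/2)·k1); k3 = f(x_n + h/2, y_n + (h/2)·k2); k4 = f(x_n + h, y_n + h·k3); y_{n+1} = y_n + (h/6)·(k1 + 2k2 + 2k3 + k4).
x=1.000000, y=-2.200000:
  k1 = f(1.000000, -2.200000) = 5.516000
  k2 = f(1.150000, -1.372600) = 4.456838
  k3 = f(1.150000, -1.531474) = 4.715803
  k4 = f(1.300000, -0.785259) = 3.788972
  y ← -2.200000 + (0.3/6)·(k1 + 2k2 + 2k3 + k4) = -0.817487
y(1.3) ≈ -0.8175

-0.8175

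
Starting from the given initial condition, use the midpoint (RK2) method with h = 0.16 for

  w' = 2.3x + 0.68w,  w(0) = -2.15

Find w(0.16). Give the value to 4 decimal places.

-2.3672

Midpoint: k1 = f(x_n, w_n); k2 = f(x_n + h/2, w_n + (h/2)·k1); w_{n+1} = w_n + h·k2.
x=0.000000, w=-2.150000:
  k1 = f(0.000000, -2.150000) = -1.462000
  k2 = f(0.080000, -2.266960) = -1.357533
  w ← -2.150000 + 0.16·(-1.357533) = -2.367205
w(0.16) ≈ -2.3672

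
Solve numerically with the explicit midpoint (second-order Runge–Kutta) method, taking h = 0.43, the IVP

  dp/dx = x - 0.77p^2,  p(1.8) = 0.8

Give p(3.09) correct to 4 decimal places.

Midpoint: k1 = f(x_n, p_n); k2 = f(x_n + h/2, p_n + (h/2)·k1); p_{n+1} = p_n + h·k2.
x=1.800000, p=0.800000:
  k1 = f(1.800000, 0.800000) = 1.307200
  k2 = f(2.015000, 1.081048) = 1.115128
  p ← 0.800000 + 0.43·1.115128 = 1.279505
x=2.230000, p=1.279505:
  k1 = f(2.230000, 1.279505) = 0.969407
  k2 = f(2.445000, 1.487928) = 0.740275
  p ← 1.279505 + 0.43·0.740275 = 1.597823
x=2.660000, p=1.597823:
  k1 = f(2.660000, 1.597823) = 0.694160
  k2 = f(2.875000, 1.747068) = 0.524771
  p ← 1.597823 + 0.43·0.524771 = 1.823475
p(3.09) ≈ 1.8235

1.8235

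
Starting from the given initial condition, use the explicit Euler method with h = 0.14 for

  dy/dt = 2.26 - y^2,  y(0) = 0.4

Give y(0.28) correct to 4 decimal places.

Euler: y_{n+1} = y_n + h·f(t_n, y_n).
t=0.000000, y=0.400000: f=2.100000 → y ← 0.400000 + 0.14·2.100000 = 0.694000
t=0.140000, y=0.694000: f=1.778364 → y ← 0.694000 + 0.14·1.778364 = 0.942971
y(0.28) ≈ 0.9430

0.9430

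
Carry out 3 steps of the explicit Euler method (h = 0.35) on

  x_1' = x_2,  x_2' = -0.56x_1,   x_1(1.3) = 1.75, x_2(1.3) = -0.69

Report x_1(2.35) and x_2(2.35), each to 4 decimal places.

0.6819, -1.5535

Euler on (x_1,x_2): x_1_{n+1} = x_1_n + h·x_1', x_2_{n+1} = x_2_n + h·x_2'.
1.300000: (1.750000, -0.690000); f=(-0.690000, -0.980000) → (1.508500, -1.033000)
1.650000: (1.508500, -1.033000); f=(-1.033000, -0.844760) → (1.146950, -1.328666)
2.000000: (1.146950, -1.328666); f=(-1.328666, -0.642292) → (0.681917, -1.553468)
(x_1(2.35), x_2(2.35)) ≈ (0.6819, -1.5535)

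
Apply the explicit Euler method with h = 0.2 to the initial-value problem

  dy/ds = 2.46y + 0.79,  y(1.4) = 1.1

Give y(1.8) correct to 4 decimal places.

Euler: y_{n+1} = y_n + h·f(s_n, y_n).
s=1.400000, y=1.100000: f=3.496000 → y ← 1.100000 + 0.2·3.496000 = 1.799200
s=1.600000, y=1.799200: f=5.216032 → y ← 1.799200 + 0.2·5.216032 = 2.842406
y(1.8) ≈ 2.8424

2.8424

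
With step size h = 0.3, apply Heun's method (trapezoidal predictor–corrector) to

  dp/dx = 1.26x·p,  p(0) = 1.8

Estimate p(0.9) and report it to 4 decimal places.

2.9748

Heun: k1 = f(x_n, p_n); k2 = f(x_n + h, p_n + h·k1); p_{n+1} = p_n + (h/2)·(k1 + k2).
x=0.000000, p=1.800000:
  k1 = f(0.000000, 1.800000) = 0.000000
  k2 = f(0.300000, 1.800000) = 0.680400
  p ← 1.800000 + (0.3/2)·(0.000000 + 0.680400) = 1.902060
x=0.300000, p=1.902060:
  k1 = f(0.300000, 1.902060) = 0.718979
  k2 = f(0.600000, 2.117754) = 1.601022
  p ← 1.902060 + (0.3/2)·(0.718979 + 1.601022) = 2.250060
x=0.600000, p=2.250060:
  k1 = f(0.600000, 2.250060) = 1.701045
  k2 = f(0.900000, 2.760374) = 3.130264
  p ← 2.250060 + (0.3/2)·(1.701045 + 3.130264) = 2.974756
p(0.9) ≈ 2.9748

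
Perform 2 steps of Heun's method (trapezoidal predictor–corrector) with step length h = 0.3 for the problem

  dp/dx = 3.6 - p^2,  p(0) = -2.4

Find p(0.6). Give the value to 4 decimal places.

Heun: k1 = f(x_n, p_n); k2 = f(x_n + h, p_n + h·k1); p_{n+1} = p_n + (h/2)·(k1 + k2).
x=0.000000, p=-2.400000:
  k1 = f(0.000000, -2.400000) = -2.160000
  k2 = f(0.300000, -3.048000) = -5.690304
  p ← -2.400000 + (0.3/2)·(-2.160000 + (-5.690304)) = -3.577546
x=0.300000, p=-3.577546:
  k1 = f(0.300000, -3.577546) = -9.198833
  k2 = f(0.600000, -6.337195) = -36.560045
  p ← -3.577546 + (0.3/2)·(-9.198833 + (-36.560045)) = -10.441377
p(0.6) ≈ -10.4414

-10.4414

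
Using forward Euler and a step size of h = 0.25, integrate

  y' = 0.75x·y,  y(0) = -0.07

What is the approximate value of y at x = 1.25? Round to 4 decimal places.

Euler: y_{n+1} = y_n + h·f(x_n, y_n).
x=0.000000, y=-0.070000: f=0.000000 → y ← -0.070000 + 0.25·0.000000 = -0.070000
x=0.250000, y=-0.070000: f=-0.013125 → y ← -0.070000 + 0.25·(-0.013125) = -0.073281
x=0.500000, y=-0.073281: f=-0.027480 → y ← -0.073281 + 0.25·(-0.027480) = -0.080151
x=0.750000, y=-0.080151: f=-0.045085 → y ← -0.080151 + 0.25·(-0.045085) = -0.091423
x=1.000000, y=-0.091423: f=-0.068567 → y ← -0.091423 + 0.25·(-0.068567) = -0.108564
y(1.25) ≈ -0.1086

-0.1086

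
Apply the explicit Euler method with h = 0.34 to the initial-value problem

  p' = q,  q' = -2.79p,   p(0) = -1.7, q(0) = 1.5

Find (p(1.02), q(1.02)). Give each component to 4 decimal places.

1.3104, 4.3664

Euler on (p,q): p_{n+1} = p_n + h·p', q_{n+1} = q_n + h·q'.
0.000000: (-1.700000, 1.500000); f=(1.500000, 4.743000) → (-1.190000, 3.112620)
0.340000: (-1.190000, 3.112620); f=(3.112620, 3.320100) → (-0.131709, 4.241454)
0.680000: (-0.131709, 4.241454); f=(4.241454, 0.367469) → (1.310385, 4.366393)
(p(1.02), q(1.02)) ≈ (1.3104, 4.3664)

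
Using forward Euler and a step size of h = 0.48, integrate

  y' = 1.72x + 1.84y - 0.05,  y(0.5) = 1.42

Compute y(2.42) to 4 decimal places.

27.0431

Euler: y_{n+1} = y_n + h·f(x_n, y_n).
x=0.500000, y=1.420000: f=3.422800 → y ← 1.420000 + 0.48·3.422800 = 3.062944
x=0.980000, y=3.062944: f=7.271417 → y ← 3.062944 + 0.48·7.271417 = 6.553224
x=1.460000, y=6.553224: f=14.519132 → y ← 6.553224 + 0.48·14.519132 = 13.522408
x=1.940000, y=13.522408: f=28.168030 → y ← 13.522408 + 0.48·28.168030 = 27.043062
y(2.42) ≈ 27.0431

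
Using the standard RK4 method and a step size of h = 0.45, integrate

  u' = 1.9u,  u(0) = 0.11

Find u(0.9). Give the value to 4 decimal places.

RK4: k1 = f(x_n, u_n); k2 = f(x_n + h/2, u_n + (h/2)·k1); k3 = f(x_n + h/2, u_n + (h/2)·k2); k4 = f(x_n + h, u_n + h·k3); u_{n+1} = u_n + (h/6)·(k1 + 2k2 + 2k3 + k4).
x=0.000000, u=0.110000:
  k1 = f(0.000000, 0.110000) = 0.209000
  k2 = f(0.225000, 0.157025) = 0.298347
  k3 = f(0.225000, 0.177128) = 0.336544
  k4 = f(0.450000, 0.261445) = 0.496745
  u ← 0.110000 + (0.45/6)·(k1 + 2k2 + 2k3 + k4) = 0.258165
x=0.450000, u=0.258165:
  k1 = f(0.450000, 0.258165) = 0.490513
  k2 = f(0.675000, 0.368530) = 0.700207
  k3 = f(0.675000, 0.415711) = 0.789851
  k4 = f(0.900000, 0.613597) = 1.165835
  u ← 0.258165 + (0.45/6)·(k1 + 2k2 + 2k3 + k4) = 0.605899
u(0.9) ≈ 0.6059

0.6059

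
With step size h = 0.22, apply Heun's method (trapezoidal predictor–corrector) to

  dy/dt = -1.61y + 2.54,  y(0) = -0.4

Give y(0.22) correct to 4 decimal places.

0.1764

Heun: k1 = f(t_n, y_n); k2 = f(t_n + h, y_n + h·k1); y_{n+1} = y_n + (h/2)·(k1 + k2).
t=0.000000, y=-0.400000:
  k1 = f(0.000000, -0.400000) = 3.184000
  k2 = f(0.220000, 0.300480) = 2.056227
  y ← -0.400000 + (0.22/2)·(3.184000 + 2.056227) = 0.176425
y(0.22) ≈ 0.1764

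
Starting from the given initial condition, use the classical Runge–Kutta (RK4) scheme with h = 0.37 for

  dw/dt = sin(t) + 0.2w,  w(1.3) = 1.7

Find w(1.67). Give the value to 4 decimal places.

2.2109

RK4: k1 = f(t_n, w_n); k2 = f(t_n + h/2, w_n + (h/2)·k1); k3 = f(t_n + h/2, w_n + (h/2)·k2); k4 = f(t_n + h, w_n + h·k3); w_{n+1} = w_n + (h/6)·(k1 + 2k2 + 2k3 + k4).
t=1.300000, w=1.700000:
  k1 = f(1.300000, 1.700000) = 1.303558
  k2 = f(1.485000, 1.941158) = 1.384553
  k3 = f(1.485000, 1.956142) = 1.387550
  k4 = f(1.670000, 2.213394) = 1.437762
  w ← 1.700000 + (0.37/6)·(k1 + 2k2 + 2k3 + k4) = 2.210941
w(1.67) ≈ 2.2109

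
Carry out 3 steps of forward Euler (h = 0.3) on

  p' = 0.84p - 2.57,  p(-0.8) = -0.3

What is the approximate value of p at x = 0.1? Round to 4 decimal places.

Euler: p_{n+1} = p_n + h·f(x_n, p_n).
x=-0.800000, p=-0.300000: f=-2.822000 → p ← -0.300000 + 0.3·(-2.822000) = -1.146600
x=-0.500000, p=-1.146600: f=-3.533144 → p ← -1.146600 + 0.3·(-3.533144) = -2.206543
x=-0.200000, p=-2.206543: f=-4.423496 → p ← -2.206543 + 0.3·(-4.423496) = -3.533592
p(0.1) ≈ -3.5336

-3.5336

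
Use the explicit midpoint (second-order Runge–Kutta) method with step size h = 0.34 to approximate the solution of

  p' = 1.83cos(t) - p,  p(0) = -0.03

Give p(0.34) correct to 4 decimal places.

0.4859

Midpoint: k1 = f(t_n, p_n); k2 = f(t_n + h/2, p_n + (h/2)·k1); p_{n+1} = p_n + h·k2.
t=0.000000, p=-0.030000:
  k1 = f(0.000000, -0.030000) = 1.860000
  k2 = f(0.170000, 0.286200) = 1.517420
  p ← -0.030000 + 0.34·1.517420 = 0.485923
p(0.34) ≈ 0.4859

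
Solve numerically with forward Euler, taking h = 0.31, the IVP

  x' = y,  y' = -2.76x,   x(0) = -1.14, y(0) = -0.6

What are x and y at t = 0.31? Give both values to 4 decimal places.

-1.3260, 0.3754

Euler on (x,y): x_{n+1} = x_n + h·x', y_{n+1} = y_n + h·y'.
0.000000: (-1.140000, -0.600000); f=(-0.600000, 3.146400) → (-1.326000, 0.375384)
(x(0.31), y(0.31)) ≈ (-1.3260, 0.3754)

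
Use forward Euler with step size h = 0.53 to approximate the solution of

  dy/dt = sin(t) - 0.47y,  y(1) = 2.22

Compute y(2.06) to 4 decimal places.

2.1162

Euler: y_{n+1} = y_n + h·f(t_n, y_n).
t=1.000000, y=2.220000: f=-0.201929 → y ← 2.220000 + 0.53·(-0.201929) = 2.112978
t=1.530000, y=2.112978: f=0.006068 → y ← 2.112978 + 0.53·0.006068 = 2.116194
y(2.06) ≈ 2.1162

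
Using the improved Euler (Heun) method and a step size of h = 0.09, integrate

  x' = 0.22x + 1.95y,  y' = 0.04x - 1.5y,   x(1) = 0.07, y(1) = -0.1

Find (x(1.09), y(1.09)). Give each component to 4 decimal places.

0.0549, -0.0872

Heun on (x,y): k1 = f(t_n, state_n); k2 = f(t_n + h, state_n + h·k1); state_{n+1} = state_n + (h/2)·(k1 + k2).
1.000000: (0.070000, -0.100000)
  k1 = (-0.179600, 0.152800)
  predictor → (0.053836, -0.086248)
  k2 = (-0.156340, 0.131525)
  → (0.054883, -0.087205)
(x(1.09), y(1.09)) ≈ (0.0549, -0.0872)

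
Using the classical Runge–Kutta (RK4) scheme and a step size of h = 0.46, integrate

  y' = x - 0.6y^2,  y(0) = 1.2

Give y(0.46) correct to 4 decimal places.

RK4: k1 = f(x_n, y_n); k2 = f(x_n + h/2, y_n + (h/2)·k1); k3 = f(x_n + h/2, y_n + (h/2)·k2); k4 = f(x_n + h, y_n + h·k3); y_{n+1} = y_n + (h/6)·(k1 + 2k2 + 2k3 + k4).
x=0.000000, y=1.200000:
  k1 = f(0.000000, 1.200000) = -0.864000
  k2 = f(0.230000, 1.001280) = -0.371537
  k3 = f(0.230000, 1.114546) = -0.515328
  k4 = f(0.460000, 0.962949) = -0.096362
  y ← 1.200000 + (0.46/6)·(k1 + 2k2 + 2k3 + k4) = 0.990386
y(0.46) ≈ 0.9904

0.9904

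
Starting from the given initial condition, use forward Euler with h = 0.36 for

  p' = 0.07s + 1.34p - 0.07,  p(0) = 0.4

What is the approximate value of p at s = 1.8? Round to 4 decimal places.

Euler: p_{n+1} = p_n + h·f(s_n, p_n).
s=0.000000, p=0.400000: f=0.466000 → p ← 0.400000 + 0.36·0.466000 = 0.567760
s=0.360000, p=0.567760: f=0.715998 → p ← 0.567760 + 0.36·0.715998 = 0.825519
s=0.720000, p=0.825519: f=1.086596 → p ← 0.825519 + 0.36·1.086596 = 1.216694
s=1.080000, p=1.216694: f=1.635970 → p ← 1.216694 + 0.36·1.635970 = 1.805643
s=1.440000, p=1.805643: f=2.450362 → p ← 1.805643 + 0.36·2.450362 = 2.687773
p(1.8) ≈ 2.6878

2.6878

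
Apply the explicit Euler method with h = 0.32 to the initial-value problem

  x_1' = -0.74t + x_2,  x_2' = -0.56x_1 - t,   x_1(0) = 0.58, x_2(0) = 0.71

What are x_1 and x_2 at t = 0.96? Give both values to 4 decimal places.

0.8887, -0.0116

Euler on (x_1,x_2): x_1_{n+1} = x_1_n + h·x_1', x_2_{n+1} = x_2_n + h·x_2'.
0.000000: (0.580000, 0.710000); f=(0.710000, -0.324800) → (0.807200, 0.606064)
0.320000: (0.807200, 0.606064); f=(0.369264, -0.772032) → (0.925364, 0.359014)
0.640000: (0.925364, 0.359014); f=(-0.114586, -1.158204) → (0.888697, -0.011612)
(x_1(0.96), x_2(0.96)) ≈ (0.8887, -0.0116)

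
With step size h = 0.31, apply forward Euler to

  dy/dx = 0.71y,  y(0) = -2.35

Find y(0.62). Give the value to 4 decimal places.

Euler: y_{n+1} = y_n + h·f(x_n, y_n).
x=0.000000, y=-2.350000: f=-1.668500 → y ← -2.350000 + 0.31·(-1.668500) = -2.867235
x=0.310000, y=-2.867235: f=-2.035737 → y ← -2.867235 + 0.31·(-2.035737) = -3.498313
y(0.62) ≈ -3.4983

-3.4983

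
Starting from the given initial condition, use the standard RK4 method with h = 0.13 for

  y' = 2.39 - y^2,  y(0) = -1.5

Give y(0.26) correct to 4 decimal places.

-1.4451

RK4: k1 = f(t_n, y_n); k2 = f(t_n + h/2, y_n + (h/2)·k1); k3 = f(t_n + h/2, y_n + (h/2)·k2); k4 = f(t_n + h, y_n + h·k3); y_{n+1} = y_n + (h/6)·(k1 + 2k2 + 2k3 + k4).
t=0.000000, y=-1.500000:
  k1 = f(0.000000, -1.500000) = 0.140000
  k2 = f(0.065000, -1.490900) = 0.167217
  k3 = f(0.065000, -1.489131) = 0.172489
  k4 = f(0.130000, -1.477576) = 0.206768
  y ← -1.500000 + (0.13/6)·(k1 + 2k2 + 2k3 + k4) = -1.477766
t=0.130000, y=-1.477766:
  k1 = f(0.130000, -1.477766) = 0.206207
  k2 = f(0.195000, -1.464363) = 0.245642
  k3 = f(0.195000, -1.461799) = 0.253143
  k4 = f(0.260000, -1.444858) = 0.302387
  y ← -1.477766 + (0.13/6)·(k1 + 2k2 + 2k3 + k4) = -1.445133
y(0.26) ≈ -1.4451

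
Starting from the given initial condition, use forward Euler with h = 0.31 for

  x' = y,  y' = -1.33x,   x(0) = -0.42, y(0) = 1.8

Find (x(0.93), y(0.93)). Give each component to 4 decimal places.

Euler on (x,y): x_{n+1} = x_n + h·x', y_{n+1} = y_n + h·y'.
0.000000: (-0.420000, 1.800000); f=(1.800000, 0.558600) → (0.138000, 1.973166)
0.310000: (0.138000, 1.973166); f=(1.973166, -0.183540) → (0.749681, 1.916269)
0.620000: (0.749681, 1.916269); f=(1.916269, -0.997076) → (1.343725, 1.607175)
(x(0.93), y(0.93)) ≈ (1.3437, 1.6072)

1.3437, 1.6072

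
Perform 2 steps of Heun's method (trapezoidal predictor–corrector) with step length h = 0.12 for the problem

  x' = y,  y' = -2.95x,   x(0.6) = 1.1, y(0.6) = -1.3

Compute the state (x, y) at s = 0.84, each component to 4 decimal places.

0.7017, -1.9524

Heun on (x,y): k1 = f(s_n, state_n); k2 = f(s_n + h, state_n + h·k1); state_{n+1} = state_n + (h/2)·(k1 + k2).
0.600000: (1.100000, -1.300000)
  k1 = (-1.300000, -3.245000)
  predictor → (0.944000, -1.689400)
  k2 = (-1.689400, -2.784800)
  → (0.920636, -1.661788)
0.720000: (0.920636, -1.661788)
  k1 = (-1.661788, -2.715876)
  predictor → (0.721221, -1.987693)
  k2 = (-1.987693, -2.127603)
  → (0.701667, -1.952397)
(x(0.84), y(0.84)) ≈ (0.7017, -1.9524)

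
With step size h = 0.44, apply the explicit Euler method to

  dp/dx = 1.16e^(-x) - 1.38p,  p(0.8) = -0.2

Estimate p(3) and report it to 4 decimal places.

0.0907

Euler: p_{n+1} = p_n + h·f(x_n, p_n).
x=0.800000, p=-0.200000: f=0.797222 → p ← -0.200000 + 0.44·0.797222 = 0.150778
x=1.240000, p=0.150778: f=0.127613 → p ← 0.150778 + 0.44·0.127613 = 0.206927
x=1.680000, p=0.206927: f=-0.069366 → p ← 0.206927 + 0.44·(-0.069366) = 0.176406
x=2.120000, p=0.176406: f=-0.104204 → p ← 0.176406 + 0.44·(-0.104204) = 0.130557
x=2.560000, p=0.130557: f=-0.090494 → p ← 0.130557 + 0.44·(-0.090494) = 0.090739
p(3) ≈ 0.0907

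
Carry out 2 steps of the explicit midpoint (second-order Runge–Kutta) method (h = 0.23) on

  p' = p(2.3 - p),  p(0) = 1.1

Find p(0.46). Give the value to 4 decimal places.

1.6698

Midpoint: k1 = f(s_n, p_n); k2 = f(s_n + h/2, p_n + (h/2)·k1); p_{n+1} = p_n + h·k2.
s=0.000000, p=1.100000:
  k1 = f(0.000000, 1.100000) = 1.320000
  k2 = f(0.115000, 1.251800) = 1.312137
  p ← 1.100000 + 0.23·1.312137 = 1.401791
s=0.230000, p=1.401791:
  k1 = f(0.230000, 1.401791) = 1.259101
  k2 = f(0.345000, 1.546588) = 1.165218
  p ← 1.401791 + 0.23·1.165218 = 1.669792
p(0.46) ≈ 1.6698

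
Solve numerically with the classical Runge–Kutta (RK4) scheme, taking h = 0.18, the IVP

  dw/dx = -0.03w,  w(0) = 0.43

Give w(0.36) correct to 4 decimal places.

0.4254

RK4: k1 = f(x_n, w_n); k2 = f(x_n + h/2, w_n + (h/2)·k1); k3 = f(x_n + h/2, w_n + (h/2)·k2); k4 = f(x_n + h, w_n + h·k3); w_{n+1} = w_n + (h/6)·(k1 + 2k2 + 2k3 + k4).
x=0.000000, w=0.430000:
  k1 = f(0.000000, 0.430000) = -0.012900
  k2 = f(0.090000, 0.428839) = -0.012865
  k3 = f(0.090000, 0.428842) = -0.012865
  k4 = f(0.180000, 0.427684) = -0.012831
  w ← 0.430000 + (0.18/6)·(k1 + 2k2 + 2k3 + k4) = 0.427684
x=0.180000, w=0.427684:
  k1 = f(0.180000, 0.427684) = -0.012831
  k2 = f(0.270000, 0.426530) = -0.012796
  k3 = f(0.270000, 0.426533) = -0.012796
  k4 = f(0.360000, 0.425381) = -0.012761
  w ← 0.427684 + (0.18/6)·(k1 + 2k2 + 2k3 + k4) = 0.425381
w(0.36) ≈ 0.4254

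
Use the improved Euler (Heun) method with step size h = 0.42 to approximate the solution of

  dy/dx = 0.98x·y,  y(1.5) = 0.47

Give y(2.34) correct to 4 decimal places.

Heun: k1 = f(x_n, y_n); k2 = f(x_n + h, y_n + h·k1); y_{n+1} = y_n + (h/2)·(k1 + k2).
x=1.500000, y=0.470000:
  k1 = f(1.500000, 0.470000) = 0.690900
  k2 = f(1.920000, 0.760178) = 1.430351
  y ← 0.470000 + (0.42/2)·(0.690900 + 1.430351) = 0.915463
x=1.920000, y=0.915463:
  k1 = f(1.920000, 0.915463) = 1.722535
  k2 = f(2.340000, 1.638927) = 3.758388
  y ← 0.915463 + (0.42/2)·(1.722535 + 3.758388) = 2.066456
y(2.34) ≈ 2.0665

2.0665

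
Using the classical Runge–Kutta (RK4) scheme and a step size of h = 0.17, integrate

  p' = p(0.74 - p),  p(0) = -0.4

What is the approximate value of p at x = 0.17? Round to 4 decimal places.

RK4: k1 = f(x_n, p_n); k2 = f(x_n + h/2, p_n + (h/2)·k1); k3 = f(x_n + h/2, p_n + (h/2)·k2); k4 = f(x_n + h, p_n + h·k3); p_{n+1} = p_n + (h/6)·(k1 + 2k2 + 2k3 + k4).
x=0.000000, p=-0.400000:
  k1 = f(0.000000, -0.400000) = -0.456000
  k2 = f(0.085000, -0.438760) = -0.517193
  k3 = f(0.085000, -0.443961) = -0.525633
  k4 = f(0.170000, -0.489358) = -0.601596
  p ← -0.400000 + (0.17/6)·(k1 + 2k2 + 2k3 + k4) = -0.489059
p(0.17) ≈ -0.4891

-0.4891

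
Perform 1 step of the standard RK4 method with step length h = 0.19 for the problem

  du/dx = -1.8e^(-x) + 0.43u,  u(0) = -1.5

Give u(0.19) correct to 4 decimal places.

RK4: k1 = f(x_n, u_n); k2 = f(x_n + h/2, u_n + (h/2)·k1); k3 = f(x_n + h/2, u_n + (h/2)·k2); k4 = f(x_n + h, u_n + h·k3); u_{n+1} = u_n + (h/6)·(k1 + 2k2 + 2k3 + k4).
x=0.000000, u=-1.500000:
  k1 = f(0.000000, -1.500000) = -2.445000
  k2 = f(0.095000, -1.732275) = -2.381750
  k3 = f(0.095000, -1.726266) = -2.379166
  k4 = f(0.190000, -1.952041) = -2.327904
  u ← -1.500000 + (0.19/6)·(k1 + 2k2 + 2k3 + k4) = -1.952667
u(0.19) ≈ -1.9527

-1.9527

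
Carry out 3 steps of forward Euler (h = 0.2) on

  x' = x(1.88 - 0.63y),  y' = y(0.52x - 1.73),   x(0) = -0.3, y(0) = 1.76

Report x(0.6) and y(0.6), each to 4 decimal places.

-0.5532, 0.4128

Euler on (x,y): x_{n+1} = x_n + h·x', y_{n+1} = y_n + h·y'.
0.000000: (-0.300000, 1.760000); f=(-0.231360, -3.319360) → (-0.346272, 1.096128)
0.200000: (-0.346272, 1.096128); f=(-0.411870, -2.093672) → (-0.428646, 0.677394)
0.400000: (-0.428646, 0.677394); f=(-0.622926, -1.322879) → (-0.553231, 0.412818)
(x(0.6), y(0.6)) ≈ (-0.5532, 0.4128)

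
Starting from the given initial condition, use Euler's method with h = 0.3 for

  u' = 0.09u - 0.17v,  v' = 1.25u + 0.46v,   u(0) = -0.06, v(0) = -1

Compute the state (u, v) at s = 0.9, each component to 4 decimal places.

Euler on (u,v): u_{n+1} = u_n + h·u', v_{n+1} = v_n + h·v'.
0.000000: (-0.060000, -1.000000); f=(0.164600, -0.535000) → (-0.010620, -1.160500)
0.300000: (-0.010620, -1.160500); f=(0.196329, -0.547105) → (0.048279, -1.324632)
0.600000: (0.048279, -1.324632); f=(0.229532, -0.548982) → (0.117138, -1.489326)
(u(0.9), v(0.9)) ≈ (0.1171, -1.4893)

0.1171, -1.4893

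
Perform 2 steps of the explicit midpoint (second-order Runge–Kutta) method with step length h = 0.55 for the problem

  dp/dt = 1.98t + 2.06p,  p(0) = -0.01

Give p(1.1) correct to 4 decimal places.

1.9917

Midpoint: k1 = f(t_n, p_n); k2 = f(t_n + h/2, p_n + (h/2)·k1); p_{n+1} = p_n + h·k2.
t=0.000000, p=-0.010000:
  k1 = f(0.000000, -0.010000) = -0.020600
  k2 = f(0.275000, -0.015665) = 0.512230
  p ← -0.010000 + 0.55·0.512230 = 0.271727
t=0.550000, p=0.271727:
  k1 = f(0.550000, 0.271727) = 1.648757
  k2 = f(0.825000, 0.725135) = 3.127277
  p ← 0.271727 + 0.55·3.127277 = 1.991729
p(1.1) ≈ 1.9917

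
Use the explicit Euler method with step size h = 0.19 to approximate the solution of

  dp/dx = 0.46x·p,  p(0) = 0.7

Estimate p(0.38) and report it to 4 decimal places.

0.7116

Euler: p_{n+1} = p_n + h·f(x_n, p_n).
x=0.000000, p=0.700000: f=0.000000 → p ← 0.700000 + 0.19·0.000000 = 0.700000
x=0.190000, p=0.700000: f=0.061180 → p ← 0.700000 + 0.19·0.061180 = 0.711624
p(0.38) ≈ 0.7116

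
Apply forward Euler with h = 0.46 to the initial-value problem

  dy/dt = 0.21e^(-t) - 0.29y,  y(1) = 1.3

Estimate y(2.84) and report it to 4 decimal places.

0.7944

Euler: y_{n+1} = y_n + h·f(t_n, y_n).
t=1.000000, y=1.300000: f=-0.299745 → y ← 1.300000 + 0.46·(-0.299745) = 1.162117
t=1.460000, y=1.162117: f=-0.288244 → y ← 1.162117 + 0.46·(-0.288244) = 1.029525
t=1.920000, y=1.029525: f=-0.267775 → y ← 1.029525 + 0.46·(-0.267775) = 0.906348
t=2.380000, y=0.906348: f=-0.243405 → y ← 0.906348 + 0.46·(-0.243405) = 0.794382
y(2.84) ≈ 0.7944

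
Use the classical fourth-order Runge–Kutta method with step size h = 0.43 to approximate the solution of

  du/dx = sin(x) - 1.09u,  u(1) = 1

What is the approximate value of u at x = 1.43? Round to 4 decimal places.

0.9472

RK4: k1 = f(x_n, u_n); k2 = f(x_n + h/2, u_n + (h/2)·k1); k3 = f(x_n + h/2, u_n + (h/2)·k2); k4 = f(x_n + h, u_n + h·k3); u_{n+1} = u_n + (h/6)·(k1 + 2k2 + 2k3 + k4).
x=1.000000, u=1.000000:
  k1 = f(1.000000, 1.000000) = -0.248529
  k2 = f(1.215000, 0.946566) = -0.094388
  k3 = f(1.215000, 0.979707) = -0.130511
  k4 = f(1.430000, 0.943880) = -0.038725
  u ← 1.000000 + (0.43/6)·(k1 + 2k2 + 2k3 + k4) = 0.947178
u(1.43) ≈ 0.9472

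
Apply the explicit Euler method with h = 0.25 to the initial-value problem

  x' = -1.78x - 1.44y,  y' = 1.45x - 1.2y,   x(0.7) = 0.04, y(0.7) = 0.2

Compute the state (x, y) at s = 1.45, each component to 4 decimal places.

-0.0786, 0.0329

Euler on (x,y): x_{n+1} = x_n + h·x', y_{n+1} = y_n + h·y'.
0.700000: (0.040000, 0.200000); f=(-0.359200, -0.182000) → (-0.049800, 0.154500)
0.950000: (-0.049800, 0.154500); f=(-0.133836, -0.257610) → (-0.083259, 0.090098)
1.200000: (-0.083259, 0.090098); f=(0.018461, -0.228843) → (-0.078644, 0.032887)
(x(1.45), y(1.45)) ≈ (-0.0786, 0.0329)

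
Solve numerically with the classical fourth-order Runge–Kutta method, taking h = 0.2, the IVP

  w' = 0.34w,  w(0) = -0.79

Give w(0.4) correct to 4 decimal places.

-0.9051

RK4: k1 = f(t_n, w_n); k2 = f(t_n + h/2, w_n + (h/2)·k1); k3 = f(t_n + h/2, w_n + (h/2)·k2); k4 = f(t_n + h, w_n + h·k3); w_{n+1} = w_n + (h/6)·(k1 + 2k2 + 2k3 + k4).
t=0.000000, w=-0.790000:
  k1 = f(0.000000, -0.790000) = -0.268600
  k2 = f(0.100000, -0.816860) = -0.277732
  k3 = f(0.100000, -0.817773) = -0.278043
  k4 = f(0.200000, -0.845609) = -0.287507
  w ← -0.790000 + (0.2/6)·(k1 + 2k2 + 2k3 + k4) = -0.845589
t=0.200000, w=-0.845589:
  k1 = f(0.200000, -0.845589) = -0.287500
  k2 = f(0.300000, -0.874339) = -0.297275
  k3 = f(0.300000, -0.875316) = -0.297607
  k4 = f(0.400000, -0.905110) = -0.307737
  w ← -0.845589 + (0.2/6)·(k1 + 2k2 + 2k3 + k4) = -0.905089
w(0.4) ≈ -0.9051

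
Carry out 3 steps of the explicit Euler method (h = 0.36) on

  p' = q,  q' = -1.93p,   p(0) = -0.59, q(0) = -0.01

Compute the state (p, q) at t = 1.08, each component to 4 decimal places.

-0.1572, 1.1248

Euler on (p,q): p_{n+1} = p_n + h·p', q_{n+1} = q_n + h·q'.
0.000000: (-0.590000, -0.010000); f=(-0.010000, 1.138700) → (-0.593600, 0.399932)
0.360000: (-0.593600, 0.399932); f=(0.399932, 1.145648) → (-0.449624, 0.812365)
0.720000: (-0.449624, 0.812365); f=(0.812365, 0.867775) → (-0.157173, 1.124764)
(p(1.08), q(1.08)) ≈ (-0.1572, 1.1248)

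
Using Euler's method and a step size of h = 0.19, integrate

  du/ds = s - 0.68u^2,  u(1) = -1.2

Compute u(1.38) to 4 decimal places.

-1.1548

Euler: u_{n+1} = u_n + h·f(s_n, u_n).
s=1.000000, u=-1.200000: f=0.020800 → u ← -1.200000 + 0.19·0.020800 = -1.196048
s=1.190000, u=-1.196048: f=0.217239 → u ← -1.196048 + 0.19·0.217239 = -1.154773
u(1.38) ≈ -1.1548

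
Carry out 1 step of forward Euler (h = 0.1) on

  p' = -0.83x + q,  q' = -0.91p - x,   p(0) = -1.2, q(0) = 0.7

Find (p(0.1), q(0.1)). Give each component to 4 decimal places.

-1.1300, 0.8092

Euler on (p,q): p_{n+1} = p_n + h·p', q_{n+1} = q_n + h·q'.
0.000000: (-1.200000, 0.700000); f=(0.700000, 1.092000) → (-1.130000, 0.809200)
(p(0.1), q(0.1)) ≈ (-1.1300, 0.8092)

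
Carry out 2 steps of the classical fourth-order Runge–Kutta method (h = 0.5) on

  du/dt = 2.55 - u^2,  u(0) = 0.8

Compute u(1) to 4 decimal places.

1.5363

RK4: k1 = f(t_n, u_n); k2 = f(t_n + h/2, u_n + (h/2)·k1); k3 = f(t_n + h/2, u_n + (h/2)·k2); k4 = f(t_n + h, u_n + h·k3); u_{n+1} = u_n + (h/6)·(k1 + 2k2 + 2k3 + k4).
t=0.000000, u=0.800000:
  k1 = f(0.000000, 0.800000) = 1.910000
  k2 = f(0.250000, 1.277500) = 0.917994
  k3 = f(0.250000, 1.029498) = 1.490133
  k4 = f(0.500000, 1.545066) = 0.162770
  u ← 0.800000 + (0.5/6)·(k1 + 2k2 + 2k3 + k4) = 1.374085
t=0.500000, u=1.374085:
  k1 = f(0.500000, 1.374085) = 0.661890
  k2 = f(0.750000, 1.539558) = 0.179762
  k3 = f(0.750000, 1.419026) = 0.536366
  k4 = f(1.000000, 1.642268) = -0.147045
  u ← 1.374085 + (0.5/6)·(k1 + 2k2 + 2k3 + k4) = 1.536344
u(1) ≈ 1.5363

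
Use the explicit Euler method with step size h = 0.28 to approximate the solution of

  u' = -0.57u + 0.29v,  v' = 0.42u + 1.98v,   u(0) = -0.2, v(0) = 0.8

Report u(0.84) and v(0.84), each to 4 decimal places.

Euler on (u,v): u_{n+1} = u_n + h·u', v_{n+1} = v_n + h·v'.
0.000000: (-0.200000, 0.800000); f=(0.346000, 1.500000) → (-0.103120, 1.220000)
0.280000: (-0.103120, 1.220000); f=(0.412578, 2.372290) → (0.012402, 1.884241)
0.560000: (0.012402, 1.884241); f=(0.539361, 3.736006) → (0.163423, 2.930323)
(u(0.84), v(0.84)) ≈ (0.1634, 2.9303)

0.1634, 2.9303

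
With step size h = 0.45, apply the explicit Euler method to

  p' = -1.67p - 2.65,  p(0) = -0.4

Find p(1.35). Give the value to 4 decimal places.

Euler: p_{n+1} = p_n + h·f(t_n, p_n).
t=0.000000, p=-0.400000: f=-1.982000 → p ← -0.400000 + 0.45·(-1.982000) = -1.291900
t=0.450000, p=-1.291900: f=-0.492527 → p ← -1.291900 + 0.45·(-0.492527) = -1.513537
t=0.900000, p=-1.513537: f=-0.122393 → p ← -1.513537 + 0.45·(-0.122393) = -1.568614
p(1.35) ≈ -1.5686

-1.5686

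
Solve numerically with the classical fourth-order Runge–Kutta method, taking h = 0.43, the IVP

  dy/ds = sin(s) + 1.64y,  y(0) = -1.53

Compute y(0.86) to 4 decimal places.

-5.6646

RK4: k1 = f(s_n, y_n); k2 = f(s_n + h/2, y_n + (h/2)·k1); k3 = f(s_n + h/2, y_n + (h/2)·k2); k4 = f(s_n + h, y_n + h·k3); y_{n+1} = y_n + (h/6)·(k1 + 2k2 + 2k3 + k4).
s=0.000000, y=-1.530000:
  k1 = f(0.000000, -1.530000) = -2.509200
  k2 = f(0.215000, -2.069478) = -3.180596
  k3 = f(0.215000, -2.213828) = -3.417331
  k4 = f(0.430000, -2.999452) = -4.502231
  y ← -1.530000 + (0.43/6)·(k1 + 2k2 + 2k3 + k4) = -2.978189
s=0.430000, y=-2.978189:
  k1 = f(0.430000, -2.978189) = -4.467359
  k2 = f(0.645000, -3.938671) = -5.858222
  k3 = f(0.645000, -4.237707) = -6.348640
  k4 = f(0.860000, -5.708104) = -8.603448
  y ← -2.978189 + (0.43/6)·(k1 + 2k2 + 2k3 + k4) = -5.664580
y(0.86) ≈ -5.6646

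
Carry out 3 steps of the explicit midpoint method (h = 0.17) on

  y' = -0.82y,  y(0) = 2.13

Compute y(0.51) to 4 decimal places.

1.4041

Midpoint: k1 = f(x_n, y_n); k2 = f(x_n + h/2, y_n + (h/2)·k1); y_{n+1} = y_n + h·k2.
x=0.000000, y=2.130000:
  k1 = f(0.000000, 2.130000) = -1.746600
  k2 = f(0.085000, 1.981539) = -1.624862
  y ← 2.130000 + 0.17·(-1.624862) = 1.853773
x=0.170000, y=1.853773:
  k1 = f(0.170000, 1.853773) = -1.520094
  k2 = f(0.255000, 1.724565) = -1.414144
  y ← 1.853773 + 0.17·(-1.414144) = 1.613369
x=0.340000, y=1.613369:
  k1 = f(0.340000, 1.613369) = -1.322963
  k2 = f(0.425000, 1.500917) = -1.230752
  y ← 1.613369 + 0.17·(-1.230752) = 1.404141
y(0.51) ≈ 1.4041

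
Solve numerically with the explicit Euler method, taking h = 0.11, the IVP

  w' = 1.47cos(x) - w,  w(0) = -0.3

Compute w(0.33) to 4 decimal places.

Euler: w_{n+1} = w_n + h·f(x_n, w_n).
x=0.000000, w=-0.300000: f=1.770000 → w ← -0.300000 + 0.11·1.770000 = -0.105300
x=0.110000, w=-0.105300: f=1.566415 → w ← -0.105300 + 0.11·1.566415 = 0.067006
x=0.220000, w=0.067006: f=1.367564 → w ← 0.067006 + 0.11·1.367564 = 0.217438
w(0.33) ≈ 0.2174

0.2174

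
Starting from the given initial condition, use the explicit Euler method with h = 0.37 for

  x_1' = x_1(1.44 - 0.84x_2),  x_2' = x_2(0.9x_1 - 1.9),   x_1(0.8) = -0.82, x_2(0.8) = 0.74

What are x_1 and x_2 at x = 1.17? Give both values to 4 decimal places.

-1.0683, 0.0177

Euler on (x_1,x_2): x_1_{n+1} = x_1_n + h·x_1', x_2_{n+1} = x_2_n + h·x_2'.
0.800000: (-0.820000, 0.740000); f=(-0.671088, -1.952120) → (-1.068303, 0.017716)
(x_1(1.17), x_2(1.17)) ≈ (-1.0683, 0.0177)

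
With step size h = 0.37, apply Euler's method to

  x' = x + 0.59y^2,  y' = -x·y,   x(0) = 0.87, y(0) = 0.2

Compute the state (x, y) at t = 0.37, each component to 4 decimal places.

Euler on (x,y): x_{n+1} = x_n + h·x', y_{n+1} = y_n + h·y'.
0.000000: (0.870000, 0.200000); f=(0.893600, -0.174000) → (1.200632, 0.135620)
(x(0.37), y(0.37)) ≈ (1.2006, 0.1356)

1.2006, 0.1356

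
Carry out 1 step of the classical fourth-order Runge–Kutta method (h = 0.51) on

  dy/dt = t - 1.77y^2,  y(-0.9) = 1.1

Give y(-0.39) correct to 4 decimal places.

0.3195

RK4: k1 = f(t_n, y_n); k2 = f(t_n + h/2, y_n + (h/2)·k1); k3 = f(t_n + h/2, y_n + (h/2)·k2); k4 = f(t_n + h, y_n + h·k3); y_{n+1} = y_n + (h/6)·(k1 + 2k2 + 2k3 + k4).
t=-0.900000, y=1.100000:
  k1 = f(-0.900000, 1.100000) = -3.041700
  k2 = f(-0.645000, 0.324366) = -0.831228
  k3 = f(-0.645000, 0.888037) = -2.040839
  k4 = f(-0.390000, 0.059172) = -0.396197
  y ← 1.100000 + (0.51/6)·(k1 + 2k2 + 2k3 + k4) = 0.319527
y(-0.39) ≈ 0.3195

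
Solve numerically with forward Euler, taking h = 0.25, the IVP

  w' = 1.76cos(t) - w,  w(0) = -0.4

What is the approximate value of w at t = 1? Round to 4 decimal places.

Euler: w_{n+1} = w_n + h·f(t_n, w_n).
t=0.000000, w=-0.400000: f=2.160000 → w ← -0.400000 + 0.25·2.160000 = 0.140000
t=0.250000, w=0.140000: f=1.565286 → w ← 0.140000 + 0.25·1.565286 = 0.531321
t=0.500000, w=0.531321: f=1.013224 → w ← 0.531321 + 0.25·1.013224 = 0.784627
t=0.750000, w=0.784627: f=0.503145 → w ← 0.784627 + 0.25·0.503145 = 0.910414
w(1) ≈ 0.9104

0.9104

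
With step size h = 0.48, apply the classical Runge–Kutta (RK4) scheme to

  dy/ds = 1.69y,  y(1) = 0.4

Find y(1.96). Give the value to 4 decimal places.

2.0200

RK4: k1 = f(s_n, y_n); k2 = f(s_n + h/2, y_n + (h/2)·k1); k3 = f(s_n + h/2, y_n + (h/2)·k2); k4 = f(s_n + h, y_n + h·k3); y_{n+1} = y_n + (h/6)·(k1 + 2k2 + 2k3 + k4).
s=1.000000, y=0.400000:
  k1 = f(1.000000, 0.400000) = 0.676000
  k2 = f(1.240000, 0.562240) = 0.950186
  k3 = f(1.240000, 0.628045) = 1.061395
  k4 = f(1.480000, 0.909470) = 1.537004
  y ← 0.400000 + (0.48/6)·(k1 + 2k2 + 2k3 + k4) = 0.898893
s=1.480000, y=0.898893:
  k1 = f(1.480000, 0.898893) = 1.519130
  k2 = f(1.720000, 1.263484) = 2.135289
  k3 = f(1.720000, 1.411363) = 2.385203
  k4 = f(1.960000, 2.043791) = 3.454006
  y ← 0.898893 + (0.48/6)·(k1 + 2k2 + 2k3 + k4) = 2.020023
y(1.96) ≈ 2.0200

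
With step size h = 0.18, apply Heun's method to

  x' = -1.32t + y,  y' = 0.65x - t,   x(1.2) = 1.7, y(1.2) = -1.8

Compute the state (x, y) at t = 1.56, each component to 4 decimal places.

0.3712, -2.0474

Heun on (x,y): k1 = f(t_n, state_n); k2 = f(t_n + h, state_n + h·k1); state_{n+1} = state_n + (h/2)·(k1 + k2).
1.200000: (1.700000, -1.800000)
  k1 = (-3.384000, -0.095000)
  predictor → (1.090880, -1.817100)
  k2 = (-3.638700, -0.670928)
  → (1.067957, -1.868934)
1.380000: (1.067957, -1.868934)
  k1 = (-3.690534, -0.685828)
  predictor → (0.403661, -1.992383)
  k2 = (-4.051583, -1.297620)
  → (0.371167, -2.047444)
(x(1.56), y(1.56)) ≈ (0.3712, -2.0474)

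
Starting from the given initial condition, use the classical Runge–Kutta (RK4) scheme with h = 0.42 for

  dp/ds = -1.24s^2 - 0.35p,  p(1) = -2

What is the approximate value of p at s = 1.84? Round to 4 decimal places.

RK4: k1 = f(s_n, p_n); k2 = f(s_n + h/2, p_n + (h/2)·k1); k3 = f(s_n + h/2, p_n + (h/2)·k2); k4 = f(s_n + h, p_n + h·k3); p_{n+1} = p_n + (h/6)·(k1 + 2k2 + 2k3 + k4).
s=1.000000, p=-2.000000:
  k1 = f(1.000000, -2.000000) = -0.540000
  k2 = f(1.210000, -2.113400) = -1.075794
  k3 = f(1.210000, -2.225917) = -1.036413
  k4 = f(1.420000, -2.435294) = -1.647983
  p ← -2.000000 + (0.42/6)·(k1 + 2k2 + 2k3 + k4) = -2.448868
s=1.420000, p=-2.448868:
  k1 = f(1.420000, -2.448868) = -1.643232
  k2 = f(1.630000, -2.793947) = -2.316675
  k3 = f(1.630000, -2.935370) = -2.267177
  k4 = f(1.840000, -3.401082) = -3.007765
  p ← -2.448868 + (0.42/6)·(k1 + 2k2 + 2k3 + k4) = -3.416177
p(1.84) ≈ -3.4162

-3.4162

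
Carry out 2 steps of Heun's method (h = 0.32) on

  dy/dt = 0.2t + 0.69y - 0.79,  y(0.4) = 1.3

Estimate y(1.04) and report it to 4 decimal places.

1.4949

Heun: k1 = f(t_n, y_n); k2 = f(t_n + h, y_n + h·k1); y_{n+1} = y_n + (h/2)·(k1 + k2).
t=0.400000, y=1.300000:
  k1 = f(0.400000, 1.300000) = 0.187000
  k2 = f(0.720000, 1.359840) = 0.292290
  y ← 1.300000 + (0.32/2)·(0.187000 + 0.292290) = 1.376686
t=0.720000, y=1.376686:
  k1 = f(0.720000, 1.376686) = 0.303914
  k2 = f(1.040000, 1.473939) = 0.435018
  y ← 1.376686 + (0.32/2)·(0.303914 + 0.435018) = 1.494915
y(1.04) ≈ 1.4949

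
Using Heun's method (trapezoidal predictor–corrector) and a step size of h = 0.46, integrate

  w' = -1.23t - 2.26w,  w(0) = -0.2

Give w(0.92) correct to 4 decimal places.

-0.3704

Heun: k1 = f(t_n, w_n); k2 = f(t_n + h, w_n + h·k1); w_{n+1} = w_n + (h/2)·(k1 + k2).
t=0.000000, w=-0.200000:
  k1 = f(0.000000, -0.200000) = 0.452000
  k2 = f(0.460000, 0.007920) = -0.583699
  w ← -0.200000 + (0.46/2)·(0.452000 + (-0.583699)) = -0.230291
t=0.460000, w=-0.230291:
  k1 = f(0.460000, -0.230291) = -0.045343
  k2 = f(0.920000, -0.251148) = -0.564004
  w ← -0.230291 + (0.46/2)·(-0.045343 + (-0.564004)) = -0.370441
w(0.92) ≈ -0.3704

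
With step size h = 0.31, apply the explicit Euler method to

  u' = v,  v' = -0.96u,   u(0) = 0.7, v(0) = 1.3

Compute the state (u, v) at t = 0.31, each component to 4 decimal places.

1.1030, 1.0917

Euler on (u,v): u_{n+1} = u_n + h·u', v_{n+1} = v_n + h·v'.
0.000000: (0.700000, 1.300000); f=(1.300000, -0.672000) → (1.103000, 1.091680)
(u(0.31), v(0.31)) ≈ (1.1030, 1.0917)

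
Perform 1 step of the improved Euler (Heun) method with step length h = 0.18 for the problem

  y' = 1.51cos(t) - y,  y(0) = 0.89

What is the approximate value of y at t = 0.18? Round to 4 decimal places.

0.9894

Heun: k1 = f(t_n, y_n); k2 = f(t_n + h, y_n + h·k1); y_{n+1} = y_n + (h/2)·(k1 + k2).
t=0.000000, y=0.890000:
  k1 = f(0.000000, 0.890000) = 0.620000
  k2 = f(0.180000, 1.001600) = 0.484004
  y ← 0.890000 + (0.18/2)·(0.620000 + 0.484004) = 0.989360
y(0.18) ≈ 0.9894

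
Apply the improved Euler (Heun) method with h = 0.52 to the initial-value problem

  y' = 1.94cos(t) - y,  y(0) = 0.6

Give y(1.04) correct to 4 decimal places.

1.1108

Heun: k1 = f(t_n, y_n); k2 = f(t_n + h, y_n + h·k1); y_{n+1} = y_n + (h/2)·(k1 + k2).
t=0.000000, y=0.600000:
  k1 = f(0.000000, 0.600000) = 1.340000
  k2 = f(0.520000, 1.296800) = 0.386769
  y ← 0.600000 + (0.52/2)·(1.340000 + 0.386769) = 1.048960
t=0.520000, y=1.048960:
  k1 = f(0.520000, 1.048960) = 0.634609
  k2 = f(1.040000, 1.378957) = -0.396889
  y ← 1.048960 + (0.52/2)·(0.634609 + (-0.396889)) = 1.110767
y(1.04) ≈ 1.1108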